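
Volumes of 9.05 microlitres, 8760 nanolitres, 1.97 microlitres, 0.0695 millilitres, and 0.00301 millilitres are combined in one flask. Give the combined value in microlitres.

In microlitres:
  9.05 microlitres → 9.05
  8760 nanolitres = 8760 × 10^-3 microlitres = 8.76
  1.97 microlitres → 1.97
  0.0695 millilitres = 0.0695 × 10^3 microlitres = 69.5
  0.00301 millilitres = 0.00301 × 10^3 microlitres = 3.01
Sum: 9.05 + 8.76 + 1.97 + 69.5 + 3.01 = 92.29

92.29 microlitres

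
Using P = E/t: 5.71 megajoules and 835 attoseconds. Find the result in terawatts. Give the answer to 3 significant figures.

6840000000 terawatts

(5.71e6) / (835e-18) = 0.0068383e24 W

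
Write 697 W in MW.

0.000697 MW

(no prefix) = 10^0, mega = 10^6; factor is 10^-6.
697 × 10^-6 = 0.000697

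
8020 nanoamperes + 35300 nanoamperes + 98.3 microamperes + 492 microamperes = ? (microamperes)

In microamperes:
  8020 nanoamperes = 8020 × 10^-3 microamperes = 8.02
  35300 nanoamperes = 35300 × 10^-3 microamperes = 35.3
  98.3 microamperes → 98.3
  492 microamperes → 492
Sum: 8.02 + 35.3 + 98.3 + 492 = 633.62

633.62 microamperes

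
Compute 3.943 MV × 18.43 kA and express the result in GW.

3.943 × 10⁶ × 18.43 × 10³ = 72.66949 × 10⁹ W

72.66949 GW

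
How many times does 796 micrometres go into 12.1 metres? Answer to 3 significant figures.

(12.1) / (796 × 10^-6) = 0.0152 × 10^6

15200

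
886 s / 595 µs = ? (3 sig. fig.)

(886) / (595 × 10^-6) = 1.489 × 10^6

1490000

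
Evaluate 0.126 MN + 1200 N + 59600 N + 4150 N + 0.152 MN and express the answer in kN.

342.95 kN

In kN:
  0.126 MN = 0.126 × 10^3 kN = 126
  1200 N = 1200 × 10^-3 kN = 1.2
  59600 N = 59600 × 10^-3 kN = 59.6
  4150 N = 4150 × 10^-3 kN = 4.15
  0.152 MN = 0.152 × 10^3 kN = 152
Sum: 126 + 1.2 + 59.6 + 4.15 + 152 = 342.95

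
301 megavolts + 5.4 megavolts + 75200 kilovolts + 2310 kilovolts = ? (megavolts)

In megavolts:
  301 megavolts → 301
  5.4 megavolts → 5.4
  75200 kilovolts = 75200 × 10⁻³ megavolts = 75.2
  2310 kilovolts = 2310 × 10⁻³ megavolts = 2.31
Sum: 301 + 5.4 + 75.2 + 2.31 = 383.91

383.91 megavolts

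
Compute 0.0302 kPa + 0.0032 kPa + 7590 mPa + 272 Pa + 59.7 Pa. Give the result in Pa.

In Pa:
  0.0302 kPa = 0.0302 × 10³ Pa = 30.2
  0.0032 kPa = 0.0032 × 10³ Pa = 3.2
  7590 mPa = 7590 × 10⁻³ Pa = 7.59
  272 Pa → 272
  59.7 Pa → 59.7
Sum: 30.2 + 3.2 + 7.59 + 272 + 59.7 = 372.69

372.69 Pa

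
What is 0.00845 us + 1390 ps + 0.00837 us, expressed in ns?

18.21 ns

In ns:
  0.00845 us = 0.00845e3 ns = 8.45
  1390 ps = 1390e-3 ns = 1.39
  0.00837 us = 0.00837e3 ns = 8.37
Sum: 8.45 + 1.39 + 8.37 = 18.21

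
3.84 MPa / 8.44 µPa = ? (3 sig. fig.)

455000000000

(3.84 × 10^6) / (8.44 × 10^-6) = 0.455 × 10^12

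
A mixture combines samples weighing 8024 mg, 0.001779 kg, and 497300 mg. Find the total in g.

507.103 g

In g:
  8024 mg = 8024 × 10^-3 g = 8.024
  0.001779 kg = 0.001779 × 10^3 g = 1.779
  497300 mg = 497300 × 10^-3 g = 497.3
Sum: 8.024 + 1.779 + 497.3 = 507.103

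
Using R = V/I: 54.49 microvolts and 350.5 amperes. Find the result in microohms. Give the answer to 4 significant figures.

0.1555 microohms

(54.49e-6) / (350.5) = 0.155464e-6 Ω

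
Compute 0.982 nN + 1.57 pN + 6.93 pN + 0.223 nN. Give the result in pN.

1213.5 pN

In pN:
  0.982 nN = 0.982 × 10^3 pN = 982
  1.57 pN → 1.57
  6.93 pN → 6.93
  0.223 nN = 0.223 × 10^3 pN = 223
Sum: 982 + 1.57 + 6.93 + 223 = 1213.5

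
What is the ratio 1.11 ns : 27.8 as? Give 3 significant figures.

(1.11 × 10^-9) / (27.8 × 10^-18) = 0.03993 × 10^9

39900000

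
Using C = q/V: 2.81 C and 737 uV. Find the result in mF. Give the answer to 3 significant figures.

3810000 mF

(2.81) / (737e-6) = 0.0038128e6 F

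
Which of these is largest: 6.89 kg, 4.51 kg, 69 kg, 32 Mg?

32 Mg

6.89 kg = 6890 g
4.51 kg = 4510 g
69 kg = 69000 g
32 Mg = 32000000 g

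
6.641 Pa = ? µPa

6641000 µPa

(no prefix) = 1e0, micro = 1e-6; factor is 1e6.
6.641 × 1e6 = 6641000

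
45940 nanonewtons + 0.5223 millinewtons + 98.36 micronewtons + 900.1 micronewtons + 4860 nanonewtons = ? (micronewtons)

In micronewtons:
  45940 nanonewtons = 45940 × 10⁻³ micronewtons = 45.94
  0.5223 millinewtons = 0.5223 × 10³ micronewtons = 522.3
  98.36 micronewtons → 98.36
  900.1 micronewtons → 900.1
  4860 nanonewtons = 4860 × 10⁻³ micronewtons = 4.86
Sum: 45.94 + 522.3 + 98.36 + 900.1 + 4.86 = 1571.56

1571.56 micronewtons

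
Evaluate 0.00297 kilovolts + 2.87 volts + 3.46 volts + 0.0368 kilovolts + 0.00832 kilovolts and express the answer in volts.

In volts:
  0.00297 kilovolts = 0.00297e3 volts = 2.97
  2.87 volts → 2.87
  3.46 volts → 3.46
  0.0368 kilovolts = 0.0368e3 volts = 36.8
  0.00832 kilovolts = 0.00832e3 volts = 8.32
Sum: 2.97 + 2.87 + 3.46 + 36.8 + 8.32 = 54.42

54.42 volts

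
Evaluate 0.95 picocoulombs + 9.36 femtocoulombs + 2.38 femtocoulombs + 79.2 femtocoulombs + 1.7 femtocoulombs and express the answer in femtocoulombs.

In femtocoulombs:
  0.95 picocoulombs = 0.95 × 10^3 femtocoulombs = 950
  9.36 femtocoulombs → 9.36
  2.38 femtocoulombs → 2.38
  79.2 femtocoulombs → 79.2
  1.7 femtocoulombs → 1.7
Sum: 950 + 9.36 + 2.38 + 79.2 + 1.7 = 1042.64

1042.64 femtocoulombs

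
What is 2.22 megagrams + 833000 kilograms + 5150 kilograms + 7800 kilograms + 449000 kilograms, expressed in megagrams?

1297.17 megagrams

In megagrams:
  2.22 megagrams → 2.22
  833000 kilograms = 833000 × 10⁻³ megagrams = 833
  5150 kilograms = 5150 × 10⁻³ megagrams = 5.15
  7800 kilograms = 7800 × 10⁻³ megagrams = 7.8
  449000 kilograms = 449000 × 10⁻³ megagrams = 449
Sum: 2.22 + 833 + 5.15 + 7.8 + 449 = 1297.17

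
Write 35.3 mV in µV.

35300 µV

milli = 1e-3, micro = 1e-6; factor is 1e3.
35.3 × 1e3 = 35300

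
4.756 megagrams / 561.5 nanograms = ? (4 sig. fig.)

(4.756 × 10⁶) / (561.5 × 10⁻⁹) = 0.0084702 × 10¹⁵

8470000000000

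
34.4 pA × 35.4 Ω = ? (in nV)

1.21776 nV

34.4 × 10⁻¹² × 35.4 = 1217.76 × 10⁻¹² V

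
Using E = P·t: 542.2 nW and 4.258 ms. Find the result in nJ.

542.2e-9 × 4.258e-3 = 2308.6876e-12 J

2.3086876 nJ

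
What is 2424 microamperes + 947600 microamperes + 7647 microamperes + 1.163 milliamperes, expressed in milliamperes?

958.834 milliamperes

In milliamperes:
  2424 microamperes = 2424 × 10^-3 milliamperes = 2.424
  947600 microamperes = 947600 × 10^-3 milliamperes = 947.6
  7647 microamperes = 7647 × 10^-3 milliamperes = 7.647
  1.163 milliamperes → 1.163
Sum: 2.424 + 947.6 + 7.647 + 1.163 = 958.834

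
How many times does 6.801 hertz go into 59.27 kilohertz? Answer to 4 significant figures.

(59.27 × 10³) / (6.801) = 8.7149 × 10³

8715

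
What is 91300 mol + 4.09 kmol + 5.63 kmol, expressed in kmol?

In kmol:
  91300 mol = 91300 × 10^-3 kmol = 91.3
  4.09 kmol → 4.09
  5.63 kmol → 5.63
Sum: 91.3 + 4.09 + 5.63 = 101.02

101.02 kmol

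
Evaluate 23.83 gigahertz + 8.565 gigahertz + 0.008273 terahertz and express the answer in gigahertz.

40.668 gigahertz

In gigahertz:
  23.83 gigahertz → 23.83
  8.565 gigahertz → 8.565
  0.008273 terahertz = 0.008273 × 10³ gigahertz = 8.273
Sum: 23.83 + 8.565 + 8.273 = 40.668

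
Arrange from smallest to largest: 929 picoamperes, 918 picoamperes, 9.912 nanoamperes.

929 picoamperes = 0.000000000929 amperes
918 picoamperes = 0.000000000918 amperes
9.912 nanoamperes = 0.000000009912 amperes

918 picoamperes < 929 picoamperes < 9.912 nanoamperes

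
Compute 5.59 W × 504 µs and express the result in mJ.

5.59 × 504 × 10^-6 = 2817.36 × 10^-6 J

2.81736 mJ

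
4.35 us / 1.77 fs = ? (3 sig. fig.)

2460000000

(4.35e-6) / (1.77e-15) = 2.458e9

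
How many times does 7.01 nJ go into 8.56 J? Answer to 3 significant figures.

(8.56) / (7.01e-9) = 1.221e9

1220000000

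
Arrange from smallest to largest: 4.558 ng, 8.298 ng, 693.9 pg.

4.558 ng = 0.000000004558 g
8.298 ng = 0.000000008298 g
693.9 pg = 0.0000000006939 g

693.9 pg < 4.558 ng < 8.298 ng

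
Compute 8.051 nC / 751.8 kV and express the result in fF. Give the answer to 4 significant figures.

10.71 fF

(8.051 × 10⁻⁹) / (751.8 × 10³) = 0.010709 × 10⁻¹² F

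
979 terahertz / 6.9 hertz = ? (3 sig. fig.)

(979e12) / (6.9) = 141.9e12

142000000000000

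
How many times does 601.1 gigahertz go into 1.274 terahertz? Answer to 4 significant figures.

(1.274 × 10^12) / (601.1 × 10^9) = 0.0021194 × 10^3

2.119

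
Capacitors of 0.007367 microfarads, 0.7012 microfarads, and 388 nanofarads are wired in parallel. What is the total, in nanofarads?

1096.567 nanofarads

In nanofarads:
  0.007367 microfarads = 0.007367e3 nanofarads = 7.367
  0.7012 microfarads = 0.7012e3 nanofarads = 701.2
  388 nanofarads → 388
Sum: 7.367 + 701.2 + 388 = 1096.567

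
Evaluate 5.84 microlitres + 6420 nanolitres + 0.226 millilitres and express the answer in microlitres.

238.26 microlitres

In microlitres:
  5.84 microlitres → 5.84
  6420 nanolitres = 6420 × 10^-3 microlitres = 6.42
  0.226 millilitres = 0.226 × 10^3 microlitres = 226
Sum: 5.84 + 6.42 + 226 = 238.26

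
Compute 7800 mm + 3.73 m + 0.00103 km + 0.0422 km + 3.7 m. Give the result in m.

58.46 m

In m:
  7800 mm = 7800 × 10^-3 m = 7.8
  3.73 m → 3.73
  0.00103 km = 0.00103 × 10^3 m = 1.03
  0.0422 km = 0.0422 × 10^3 m = 42.2
  3.7 m → 3.7
Sum: 7.8 + 3.73 + 1.03 + 42.2 + 3.7 = 58.46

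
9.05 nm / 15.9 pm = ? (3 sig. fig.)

569

(9.05e-9) / (15.9e-12) = 0.5692e3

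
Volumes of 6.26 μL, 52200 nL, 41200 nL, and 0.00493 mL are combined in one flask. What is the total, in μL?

104.59 μL

In μL:
  6.26 μL → 6.26
  52200 nL = 52200 × 10⁻³ μL = 52.2
  41200 nL = 41200 × 10⁻³ μL = 41.2
  0.00493 mL = 0.00493 × 10³ μL = 4.93
Sum: 6.26 + 52.2 + 41.2 + 4.93 = 104.59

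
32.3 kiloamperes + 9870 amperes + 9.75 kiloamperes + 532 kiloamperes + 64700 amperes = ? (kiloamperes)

In kiloamperes:
  32.3 kiloamperes → 32.3
  9870 amperes = 9870 × 10^-3 kiloamperes = 9.87
  9.75 kiloamperes → 9.75
  532 kiloamperes → 532
  64700 amperes = 64700 × 10^-3 kiloamperes = 64.7
Sum: 32.3 + 9.87 + 9.75 + 532 + 64.7 = 648.62

648.62 kiloamperes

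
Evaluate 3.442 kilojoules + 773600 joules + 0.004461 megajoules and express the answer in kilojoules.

781.503 kilojoules

In kilojoules:
  3.442 kilojoules → 3.442
  773600 joules = 773600e-3 kilojoules = 773.6
  0.004461 megajoules = 0.004461e3 kilojoules = 4.461
Sum: 3.442 + 773.6 + 4.461 = 781.503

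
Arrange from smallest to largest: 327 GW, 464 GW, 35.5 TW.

327 GW < 464 GW < 35.5 TW

327 GW = 327000000000 W
464 GW = 464000000000 W
35.5 TW = 35500000000000 W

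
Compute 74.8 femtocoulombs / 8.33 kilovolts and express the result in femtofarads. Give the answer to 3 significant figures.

(74.8 × 10^-15) / (8.33 × 10^3) = 8.9796 × 10^-18 F

0.00898 femtofarads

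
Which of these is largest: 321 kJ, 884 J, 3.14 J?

321 kJ = 321000 J
884 J = 884 J
3.14 J = 3.14 J

321 kJ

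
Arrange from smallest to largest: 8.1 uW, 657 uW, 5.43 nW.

8.1 uW = 0.0000081 W
657 uW = 0.000657 W
5.43 nW = 0.00000000543 W

5.43 nW < 8.1 uW < 657 uW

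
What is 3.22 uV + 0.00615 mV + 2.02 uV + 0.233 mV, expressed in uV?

244.39 uV

In uV:
  3.22 uV → 3.22
  0.00615 mV = 0.00615 × 10^3 uV = 6.15
  2.02 uV → 2.02
  0.233 mV = 0.233 × 10^3 uV = 233
Sum: 3.22 + 6.15 + 2.02 + 233 = 244.39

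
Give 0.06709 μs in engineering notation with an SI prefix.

67.09 ns

= 67.09 × 10⁻⁹ s; 10⁻⁹ is nano.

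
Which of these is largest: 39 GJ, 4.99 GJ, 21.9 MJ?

39 GJ = 39000000000 J
4.99 GJ = 4990000000 J
21.9 MJ = 21900000 J

39 GJ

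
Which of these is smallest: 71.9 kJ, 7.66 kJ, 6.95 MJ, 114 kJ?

71.9 kJ = 71900 J
7.66 kJ = 7660 J
6.95 MJ = 6950000 J
114 kJ = 114000 J

7.66 kJ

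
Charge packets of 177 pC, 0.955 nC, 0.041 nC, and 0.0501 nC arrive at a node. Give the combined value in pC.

In pC:
  177 pC → 177
  0.955 nC = 0.955 × 10^3 pC = 955
  0.041 nC = 0.041 × 10^3 pC = 41
  0.0501 nC = 0.0501 × 10^3 pC = 50.1
Sum: 177 + 955 + 41 + 50.1 = 1223.1

1223.1 pC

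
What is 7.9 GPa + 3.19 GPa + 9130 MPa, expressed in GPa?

In GPa:
  7.9 GPa → 7.9
  3.19 GPa → 3.19
  9130 MPa = 9130 × 10^-3 GPa = 9.13
Sum: 7.9 + 3.19 + 9.13 = 20.22

20.22 GPa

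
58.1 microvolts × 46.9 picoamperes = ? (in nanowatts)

0.00000272489 nanowatts

58.1e-6 × 46.9e-12 = 2724.89e-18 W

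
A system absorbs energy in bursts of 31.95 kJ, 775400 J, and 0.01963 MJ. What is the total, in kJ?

In kJ:
  31.95 kJ → 31.95
  775400 J = 775400e-3 kJ = 775.4
  0.01963 MJ = 0.01963e3 kJ = 19.63
Sum: 31.95 + 775.4 + 19.63 = 826.98

826.98 kJ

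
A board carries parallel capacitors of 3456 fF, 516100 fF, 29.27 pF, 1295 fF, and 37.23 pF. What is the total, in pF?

In pF:
  3456 fF = 3456 × 10⁻³ pF = 3.456
  516100 fF = 516100 × 10⁻³ pF = 516.1
  29.27 pF → 29.27
  1295 fF = 1295 × 10⁻³ pF = 1.295
  37.23 pF → 37.23
Sum: 3.456 + 516.1 + 29.27 + 1.295 + 37.23 = 587.351

587.351 pF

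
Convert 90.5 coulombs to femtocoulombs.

90500000000000000 femtocoulombs

(no prefix) = 10⁰, femto = 10⁻¹⁵; factor is 10¹⁵.
90.5 × 10¹⁵ = 90500000000000000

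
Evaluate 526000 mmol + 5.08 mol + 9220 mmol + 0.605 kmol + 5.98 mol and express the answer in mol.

In mol:
  526000 mmol = 526000e-3 mol = 526
  5.08 mol → 5.08
  9220 mmol = 9220e-3 mol = 9.22
  0.605 kmol = 0.605e3 mol = 605
  5.98 mol → 5.98
Sum: 526 + 5.08 + 9.22 + 605 + 5.98 = 1151.28

1151.28 mol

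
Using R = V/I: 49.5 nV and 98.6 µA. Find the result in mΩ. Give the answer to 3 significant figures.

0.502 mΩ

(49.5e-9) / (98.6e-6) = 0.50203e-3 Ω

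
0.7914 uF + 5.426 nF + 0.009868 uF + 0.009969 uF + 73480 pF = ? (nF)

890.143 nF

In nF:
  0.7914 uF = 0.7914 × 10^3 nF = 791.4
  5.426 nF → 5.426
  0.009868 uF = 0.009868 × 10^3 nF = 9.868
  0.009969 uF = 0.009969 × 10^3 nF = 9.969
  73480 pF = 73480 × 10^-3 nF = 73.48
Sum: 791.4 + 5.426 + 9.868 + 9.969 + 73.48 = 890.143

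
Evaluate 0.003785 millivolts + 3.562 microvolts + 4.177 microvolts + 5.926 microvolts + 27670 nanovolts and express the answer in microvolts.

45.12 microvolts

In microvolts:
  0.003785 millivolts = 0.003785 × 10³ microvolts = 3.785
  3.562 microvolts → 3.562
  4.177 microvolts → 4.177
  5.926 microvolts → 5.926
  27670 nanovolts = 27670 × 10⁻³ microvolts = 27.67
Sum: 3.785 + 3.562 + 4.177 + 5.926 + 27.67 = 45.12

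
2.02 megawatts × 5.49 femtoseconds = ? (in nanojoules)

2.02e6 × 5.49e-15 = 11.0898e-9 J

11.0898 nanojoules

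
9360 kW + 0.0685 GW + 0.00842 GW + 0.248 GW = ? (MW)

334.28 MW

In MW:
  9360 kW = 9360e-3 MW = 9.36
  0.0685 GW = 0.0685e3 MW = 68.5
  0.00842 GW = 0.00842e3 MW = 8.42
  0.248 GW = 0.248e3 MW = 248
Sum: 9.36 + 68.5 + 8.42 + 248 = 334.28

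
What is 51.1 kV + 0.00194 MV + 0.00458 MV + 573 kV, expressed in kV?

In kV:
  51.1 kV → 51.1
  0.00194 MV = 0.00194 × 10^3 kV = 1.94
  0.00458 MV = 0.00458 × 10^3 kV = 4.58
  573 kV → 573
Sum: 51.1 + 1.94 + 4.58 + 573 = 630.62

630.62 kV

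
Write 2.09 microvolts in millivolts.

micro = 1e-6, milli = 1e-3; factor is 1e-3.
2.09 × 1e-3 = 0.00209

0.00209 millivolts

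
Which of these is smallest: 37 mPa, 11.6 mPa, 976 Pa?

11.6 mPa

37 mPa = 0.037 Pa
11.6 mPa = 0.0116 Pa
976 Pa = 976 Pa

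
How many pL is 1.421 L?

1421000000000 pL

(no prefix) = 1e0, pico = 1e-12; factor is 1e12.
1.421 × 1e12 = 1421000000000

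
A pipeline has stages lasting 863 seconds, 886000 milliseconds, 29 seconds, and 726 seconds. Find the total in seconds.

In seconds:
  863 seconds → 863
  886000 milliseconds = 886000 × 10^-3 seconds = 886
  29 seconds → 29
  726 seconds → 726
Sum: 863 + 886 + 29 + 726 = 2504

2504 seconds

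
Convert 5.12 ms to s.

milli = 10⁻³, (no prefix) = 10⁰; factor is 10⁻³.
5.12 × 10⁻³ = 0.00512

0.00512 s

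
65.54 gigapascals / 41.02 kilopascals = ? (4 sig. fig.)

1598000

(65.54 × 10^9) / (41.02 × 10^3) = 1.5978 × 10^6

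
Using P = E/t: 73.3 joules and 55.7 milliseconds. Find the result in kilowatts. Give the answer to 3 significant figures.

1.32 kilowatts

(73.3) / (55.7 × 10⁻³) = 1.316 × 10³ W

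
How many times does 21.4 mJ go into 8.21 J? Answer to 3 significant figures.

384

(8.21) / (21.4 × 10^-3) = 0.3836 × 10^3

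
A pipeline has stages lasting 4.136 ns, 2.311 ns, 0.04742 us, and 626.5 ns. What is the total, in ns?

680.367 ns

In ns:
  4.136 ns → 4.136
  2.311 ns → 2.311
  0.04742 us = 0.04742 × 10^3 ns = 47.42
  626.5 ns → 626.5
Sum: 4.136 + 2.311 + 47.42 + 626.5 = 680.367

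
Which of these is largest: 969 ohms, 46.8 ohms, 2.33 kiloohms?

969 ohms = 969 ohms
46.8 ohms = 46.8 ohms
2.33 kiloohms = 2330 ohms

2.33 kiloohms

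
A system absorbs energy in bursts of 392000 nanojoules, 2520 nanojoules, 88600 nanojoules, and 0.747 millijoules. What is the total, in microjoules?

In microjoules:
  392000 nanojoules = 392000 × 10^-3 microjoules = 392
  2520 nanojoules = 2520 × 10^-3 microjoules = 2.52
  88600 nanojoules = 88600 × 10^-3 microjoules = 88.6
  0.747 millijoules = 0.747 × 10^3 microjoules = 747
Sum: 392 + 2.52 + 88.6 + 747 = 1230.12

1230.12 microjoules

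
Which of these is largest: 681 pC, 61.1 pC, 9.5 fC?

681 pC = 0.000000000681 C
61.1 pC = 0.0000000000611 C
9.5 fC = 0.0000000000000095 C

681 pC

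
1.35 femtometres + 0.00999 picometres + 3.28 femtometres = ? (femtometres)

In femtometres:
  1.35 femtometres → 1.35
  0.00999 picometres = 0.00999 × 10³ femtometres = 9.99
  3.28 femtometres → 3.28
Sum: 1.35 + 9.99 + 3.28 = 14.62

14.62 femtometres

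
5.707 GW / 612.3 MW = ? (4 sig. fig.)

(5.707 × 10^9) / (612.3 × 10^6) = 0.0093206 × 10^3

9.321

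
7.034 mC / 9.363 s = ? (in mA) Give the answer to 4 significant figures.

0.7513 mA

(7.034e-3) / (9.363) = 0.751255e-3 A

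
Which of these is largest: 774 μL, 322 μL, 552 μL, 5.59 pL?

774 μL = 0.000774 L
322 μL = 0.000322 L
552 μL = 0.000552 L
5.59 pL = 0.00000000000559 L

774 μL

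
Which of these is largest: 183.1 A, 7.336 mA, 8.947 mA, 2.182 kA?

2.182 kA

183.1 A = 183.1 A
7.336 mA = 0.007336 A
8.947 mA = 0.008947 A
2.182 kA = 2182 A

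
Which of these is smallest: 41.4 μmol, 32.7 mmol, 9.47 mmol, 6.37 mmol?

41.4 μmol

41.4 μmol = 0.0000414 mol
32.7 mmol = 0.0327 mol
9.47 mmol = 0.00947 mol
6.37 mmol = 0.00637 mol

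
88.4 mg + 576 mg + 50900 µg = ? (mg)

In mg:
  88.4 mg → 88.4
  576 mg → 576
  50900 µg = 50900e-3 mg = 50.9
Sum: 88.4 + 576 + 50.9 = 715.3

715.3 mg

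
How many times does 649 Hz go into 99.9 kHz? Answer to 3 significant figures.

(99.9 × 10^3) / (649) = 0.1539 × 10^3

154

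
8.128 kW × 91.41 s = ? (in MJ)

0.74298048 MJ

8.128 × 10³ × 91.41 = 742.98048 × 10³ J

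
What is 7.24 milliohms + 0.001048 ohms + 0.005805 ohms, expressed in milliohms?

14.093 milliohms

In milliohms:
  7.24 milliohms → 7.24
  0.001048 ohms = 0.001048e3 milliohms = 1.048
  0.005805 ohms = 0.005805e3 milliohms = 5.805
Sum: 7.24 + 1.048 + 5.805 = 14.093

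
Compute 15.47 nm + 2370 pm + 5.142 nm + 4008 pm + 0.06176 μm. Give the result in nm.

In nm:
  15.47 nm → 15.47
  2370 pm = 2370 × 10^-3 nm = 2.37
  5.142 nm → 5.142
  4008 pm = 4008 × 10^-3 nm = 4.008
  0.06176 μm = 0.06176 × 10^3 nm = 61.76
Sum: 15.47 + 2.37 + 5.142 + 4.008 + 61.76 = 88.75

88.75 nm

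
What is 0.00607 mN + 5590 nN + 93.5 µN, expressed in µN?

105.16 µN

In µN:
  0.00607 mN = 0.00607 × 10³ µN = 6.07
  5590 nN = 5590 × 10⁻³ µN = 5.59
  93.5 µN → 93.5
Sum: 6.07 + 5.59 + 93.5 = 105.16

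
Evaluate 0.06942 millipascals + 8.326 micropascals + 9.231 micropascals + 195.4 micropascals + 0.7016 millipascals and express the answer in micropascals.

In micropascals:
  0.06942 millipascals = 0.06942e3 micropascals = 69.42
  8.326 micropascals → 8.326
  9.231 micropascals → 9.231
  195.4 micropascals → 195.4
  0.7016 millipascals = 0.7016e3 micropascals = 701.6
Sum: 69.42 + 8.326 + 9.231 + 195.4 + 701.6 = 983.977

983.977 micropascals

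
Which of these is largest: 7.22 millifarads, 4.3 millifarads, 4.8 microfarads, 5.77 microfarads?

7.22 millifarads = 0.00722 farads
4.3 millifarads = 0.0043 farads
4.8 microfarads = 0.0000048 farads
5.77 microfarads = 0.00000577 farads

7.22 millifarads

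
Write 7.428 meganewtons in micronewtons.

mega = 10^6, micro = 10^-6; factor is 10^12.
7.428 × 10^12 = 7428000000000

7428000000000 micronewtons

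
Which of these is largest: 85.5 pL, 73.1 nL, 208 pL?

85.5 pL = 0.0000000000855 L
73.1 nL = 0.0000000731 L
208 pL = 0.000000000208 L

73.1 nL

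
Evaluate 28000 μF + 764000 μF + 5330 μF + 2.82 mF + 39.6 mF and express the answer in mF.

839.75 mF

In mF:
  28000 μF = 28000 × 10⁻³ mF = 28
  764000 μF = 764000 × 10⁻³ mF = 764
  5330 μF = 5330 × 10⁻³ mF = 5.33
  2.82 mF → 2.82
  39.6 mF → 39.6
Sum: 28 + 764 + 5.33 + 2.82 + 39.6 = 839.75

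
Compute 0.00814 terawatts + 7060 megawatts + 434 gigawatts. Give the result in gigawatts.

449.2 gigawatts

In gigawatts:
  0.00814 terawatts = 0.00814 × 10³ gigawatts = 8.14
  7060 megawatts = 7060 × 10⁻³ gigawatts = 7.06
  434 gigawatts → 434
Sum: 8.14 + 7.06 + 434 = 449.2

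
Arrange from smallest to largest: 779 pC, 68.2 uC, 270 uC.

779 pC = 0.000000000779 C
68.2 uC = 0.0000682 C
270 uC = 0.00027 C

779 pC < 68.2 uC < 270 uC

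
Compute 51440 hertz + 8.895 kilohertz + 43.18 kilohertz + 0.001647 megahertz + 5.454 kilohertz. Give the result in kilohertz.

In kilohertz:
  51440 hertz = 51440e-3 kilohertz = 51.44
  8.895 kilohertz → 8.895
  43.18 kilohertz → 43.18
  0.001647 megahertz = 0.001647e3 kilohertz = 1.647
  5.454 kilohertz → 5.454
Sum: 51.44 + 8.895 + 43.18 + 1.647 + 5.454 = 110.616

110.616 kilohertz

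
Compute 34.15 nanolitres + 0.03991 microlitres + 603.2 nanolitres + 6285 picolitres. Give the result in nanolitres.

683.545 nanolitres

In nanolitres:
  34.15 nanolitres → 34.15
  0.03991 microlitres = 0.03991 × 10^3 nanolitres = 39.91
  603.2 nanolitres → 603.2
  6285 picolitres = 6285 × 10^-3 nanolitres = 6.285
Sum: 34.15 + 39.91 + 603.2 + 6.285 = 683.545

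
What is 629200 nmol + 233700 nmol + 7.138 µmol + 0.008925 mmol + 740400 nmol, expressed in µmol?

1619.363 µmol

In µmol:
  629200 nmol = 629200e-3 µmol = 629.2
  233700 nmol = 233700e-3 µmol = 233.7
  7.138 µmol → 7.138
  0.008925 mmol = 0.008925e3 µmol = 8.925
  740400 nmol = 740400e-3 µmol = 740.4
Sum: 629.2 + 233.7 + 7.138 + 8.925 + 740.4 = 1619.363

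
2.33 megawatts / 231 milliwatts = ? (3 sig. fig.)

(2.33 × 10⁶) / (231 × 10⁻³) = 0.01009 × 10⁹

10100000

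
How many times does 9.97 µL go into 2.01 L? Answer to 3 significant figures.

202000

(2.01) / (9.97 × 10⁻⁶) = 0.2016 × 10⁶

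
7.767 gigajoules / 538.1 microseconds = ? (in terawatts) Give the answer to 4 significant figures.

14.43 terawatts

(7.767 × 10⁹) / (538.1 × 10⁻⁶) = 0.0144341 × 10¹⁵ W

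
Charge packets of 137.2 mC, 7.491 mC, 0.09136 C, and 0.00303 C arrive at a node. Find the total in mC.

In mC:
  137.2 mC → 137.2
  7.491 mC → 7.491
  0.09136 C = 0.09136e3 mC = 91.36
  0.00303 C = 0.00303e3 mC = 3.03
Sum: 137.2 + 7.491 + 91.36 + 3.03 = 239.081

239.081 mC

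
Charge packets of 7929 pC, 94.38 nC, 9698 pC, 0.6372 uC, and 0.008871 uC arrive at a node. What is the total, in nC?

758.078 nC

In nC:
  7929 pC = 7929e-3 nC = 7.929
  94.38 nC → 94.38
  9698 pC = 9698e-3 nC = 9.698
  0.6372 uC = 0.6372e3 nC = 637.2
  0.008871 uC = 0.008871e3 nC = 8.871
Sum: 7.929 + 94.38 + 9.698 + 637.2 + 8.871 = 758.078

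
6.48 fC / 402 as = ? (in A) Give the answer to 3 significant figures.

16.1 A

(6.48 × 10⁻¹⁵) / (402 × 10⁻¹⁸) = 0.016119 × 10³ A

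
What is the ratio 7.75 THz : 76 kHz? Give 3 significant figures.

102000000

(7.75 × 10^12) / (76 × 10^3) = 0.102 × 10^9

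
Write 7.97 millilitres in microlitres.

milli = 10^-3, micro = 10^-6; factor is 10^3.
7.97 × 10^3 = 7970

7970 microlitres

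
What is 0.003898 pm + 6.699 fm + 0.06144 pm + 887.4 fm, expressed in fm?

In fm:
  0.003898 pm = 0.003898 × 10^3 fm = 3.898
  6.699 fm → 6.699
  0.06144 pm = 0.06144 × 10^3 fm = 61.44
  887.4 fm → 887.4
Sum: 3.898 + 6.699 + 61.44 + 887.4 = 959.437

959.437 fm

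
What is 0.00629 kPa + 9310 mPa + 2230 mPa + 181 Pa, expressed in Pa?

198.83 Pa

In Pa:
  0.00629 kPa = 0.00629 × 10³ Pa = 6.29
  9310 mPa = 9310 × 10⁻³ Pa = 9.31
  2230 mPa = 2230 × 10⁻³ Pa = 2.23
  181 Pa → 181
Sum: 6.29 + 9.31 + 2.23 + 181 = 198.83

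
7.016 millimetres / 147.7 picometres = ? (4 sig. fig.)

47500000

(7.016e-3) / (147.7e-12) = 0.047502e9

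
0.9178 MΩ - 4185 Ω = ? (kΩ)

In kΩ:
  0.9178 MΩ = 0.9178 × 10³ kΩ = 917.8
  4185 Ω = 4185 × 10⁻³ kΩ = 4.185
Difference: 917.8 - 4.185 = 913.615

913.615 kΩ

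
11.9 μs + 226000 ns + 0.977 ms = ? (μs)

In μs:
  11.9 μs → 11.9
  226000 ns = 226000 × 10^-3 μs = 226
  0.977 ms = 0.977 × 10^3 μs = 977
Sum: 11.9 + 226 + 977 = 1214.9

1214.9 μs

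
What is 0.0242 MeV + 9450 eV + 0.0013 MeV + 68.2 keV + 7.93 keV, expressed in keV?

111.08 keV

In keV:
  0.0242 MeV = 0.0242 × 10^3 keV = 24.2
  9450 eV = 9450 × 10^-3 keV = 9.45
  0.0013 MeV = 0.0013 × 10^3 keV = 1.3
  68.2 keV → 68.2
  7.93 keV → 7.93
Sum: 24.2 + 9.45 + 1.3 + 68.2 + 7.93 = 111.08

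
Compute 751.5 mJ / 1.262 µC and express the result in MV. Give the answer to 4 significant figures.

0.5955 MV

(751.5 × 10⁻³) / (1.262 × 10⁻⁶) = 595.483 × 10³ V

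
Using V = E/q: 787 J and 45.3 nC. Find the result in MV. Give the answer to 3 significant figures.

17400 MV

(787) / (45.3 × 10⁻⁹) = 17.373 × 10⁹ V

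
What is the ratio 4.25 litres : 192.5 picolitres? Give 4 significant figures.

(4.25) / (192.5 × 10⁻¹²) = 0.022078 × 10¹²

22080000000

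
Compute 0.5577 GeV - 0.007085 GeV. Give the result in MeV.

550.615 MeV

In MeV:
  0.5577 GeV = 0.5577e3 MeV = 557.7
  0.007085 GeV = 0.007085e3 MeV = 7.085
Difference: 557.7 - 7.085 = 550.615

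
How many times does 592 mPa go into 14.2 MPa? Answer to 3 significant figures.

(14.2e6) / (592e-3) = 0.02399e9

24000000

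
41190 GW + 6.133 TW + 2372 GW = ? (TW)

In TW:
  41190 GW = 41190 × 10^-3 TW = 41.19
  6.133 TW → 6.133
  2372 GW = 2372 × 10^-3 TW = 2.372
Sum: 41.19 + 6.133 + 2.372 = 49.695

49.695 TW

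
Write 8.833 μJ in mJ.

micro = 1e-6, milli = 1e-3; factor is 1e-3.
8.833 × 1e-3 = 0.008833

0.008833 mJ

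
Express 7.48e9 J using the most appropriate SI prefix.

= 7.48e9 J; 1e9 is giga.

7.48 GJ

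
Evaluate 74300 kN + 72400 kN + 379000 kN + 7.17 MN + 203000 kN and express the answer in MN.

735.87 MN

In MN:
  74300 kN = 74300 × 10^-3 MN = 74.3
  72400 kN = 72400 × 10^-3 MN = 72.4
  379000 kN = 379000 × 10^-3 MN = 379
  7.17 MN → 7.17
  203000 kN = 203000 × 10^-3 MN = 203
Sum: 74.3 + 72.4 + 379 + 7.17 + 203 = 735.87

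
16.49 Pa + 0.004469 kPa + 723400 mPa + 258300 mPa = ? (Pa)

1002.659 Pa

In Pa:
  16.49 Pa → 16.49
  0.004469 kPa = 0.004469 × 10^3 Pa = 4.469
  723400 mPa = 723400 × 10^-3 Pa = 723.4
  258300 mPa = 258300 × 10^-3 Pa = 258.3
Sum: 16.49 + 4.469 + 723.4 + 258.3 = 1002.659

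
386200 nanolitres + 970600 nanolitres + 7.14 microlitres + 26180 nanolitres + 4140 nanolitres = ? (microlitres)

In microlitres:
  386200 nanolitres = 386200 × 10⁻³ microlitres = 386.2
  970600 nanolitres = 970600 × 10⁻³ microlitres = 970.6
  7.14 microlitres → 7.14
  26180 nanolitres = 26180 × 10⁻³ microlitres = 26.18
  4140 nanolitres = 4140 × 10⁻³ microlitres = 4.14
Sum: 386.2 + 970.6 + 7.14 + 26.18 + 4.14 = 1394.26

1394.26 microlitres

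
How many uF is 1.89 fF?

femto = 10⁻¹⁵, micro = 10⁻⁶; factor is 10⁻⁹.
1.89 × 10⁻⁹ = 0.00000000189

0.00000000189 uF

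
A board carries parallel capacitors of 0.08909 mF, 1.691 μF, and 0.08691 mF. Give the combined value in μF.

177.691 μF

In μF:
  0.08909 mF = 0.08909e3 μF = 89.09
  1.691 μF → 1.691
  0.08691 mF = 0.08691e3 μF = 86.91
Sum: 89.09 + 1.691 + 86.91 = 177.691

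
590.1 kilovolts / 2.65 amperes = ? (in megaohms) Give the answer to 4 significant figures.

0.2227 megaohms

(590.1e3) / (2.65) = 222.679e3 Ω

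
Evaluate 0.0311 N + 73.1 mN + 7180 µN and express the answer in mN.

In mN:
  0.0311 N = 0.0311 × 10^3 mN = 31.1
  73.1 mN → 73.1
  7180 µN = 7180 × 10^-3 mN = 7.18
Sum: 31.1 + 73.1 + 7.18 = 111.38

111.38 mN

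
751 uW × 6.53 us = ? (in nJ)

751 × 10^-6 × 6.53 × 10^-6 = 4904.03 × 10^-12 J

4.90403 nJ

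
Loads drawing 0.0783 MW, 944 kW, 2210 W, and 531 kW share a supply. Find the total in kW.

In kW:
  0.0783 MW = 0.0783e3 kW = 78.3
  944 kW → 944
  2210 W = 2210e-3 kW = 2.21
  531 kW → 531
Sum: 78.3 + 944 + 2.21 + 531 = 1555.51

1555.51 kW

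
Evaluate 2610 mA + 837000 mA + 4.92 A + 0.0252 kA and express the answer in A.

In A:
  2610 mA = 2610e-3 A = 2.61
  837000 mA = 837000e-3 A = 837
  4.92 A → 4.92
  0.0252 kA = 0.0252e3 A = 25.2
Sum: 2.61 + 837 + 4.92 + 25.2 = 869.73

869.73 A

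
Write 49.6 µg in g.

0.0000496 g

micro = 10⁻⁶, (no prefix) = 10⁰; factor is 10⁻⁶.
49.6 × 10⁻⁶ = 0.0000496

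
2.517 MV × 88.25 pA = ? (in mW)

2.517 × 10^6 × 88.25 × 10^-12 = 222.12525 × 10^-6 W

0.22212525 mW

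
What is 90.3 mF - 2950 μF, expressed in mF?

87.35 mF

In mF:
  90.3 mF → 90.3
  2950 μF = 2950 × 10⁻³ mF = 2.95
Difference: 90.3 - 2.95 = 87.35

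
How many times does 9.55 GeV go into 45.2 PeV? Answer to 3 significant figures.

(45.2 × 10¹⁵) / (9.55 × 10⁹) = 4.733 × 10⁶

4730000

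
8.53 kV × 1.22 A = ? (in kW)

10.4066 kW

8.53 × 10^3 × 1.22 = 10.4066 × 10^3 W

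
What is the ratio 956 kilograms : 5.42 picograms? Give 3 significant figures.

176000000000000000

(956 × 10^3) / (5.42 × 10^-12) = 176.4 × 10^15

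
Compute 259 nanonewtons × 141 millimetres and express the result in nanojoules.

36.519 nanojoules

259 × 10⁻⁹ × 141 × 10⁻³ = 36519 × 10⁻¹² J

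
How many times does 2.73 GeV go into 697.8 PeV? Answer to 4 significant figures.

(697.8 × 10¹⁵) / (2.73 × 10⁹) = 255.6 × 10⁶

255600000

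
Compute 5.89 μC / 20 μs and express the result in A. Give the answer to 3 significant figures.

0.294 A

(5.89e-6) / (20e-6) = 0.2945 A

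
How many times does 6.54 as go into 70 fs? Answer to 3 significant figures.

10700

(70 × 10⁻¹⁵) / (6.54 × 10⁻¹⁸) = 10.7 × 10³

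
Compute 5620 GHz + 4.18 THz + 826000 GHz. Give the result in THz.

In THz:
  5620 GHz = 5620 × 10⁻³ THz = 5.62
  4.18 THz → 4.18
  826000 GHz = 826000 × 10⁻³ THz = 826
Sum: 5.62 + 4.18 + 826 = 835.8

835.8 THz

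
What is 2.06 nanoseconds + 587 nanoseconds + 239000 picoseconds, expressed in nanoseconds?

828.06 nanoseconds

In nanoseconds:
  2.06 nanoseconds → 2.06
  587 nanoseconds → 587
  239000 picoseconds = 239000e-3 nanoseconds = 239
Sum: 2.06 + 587 + 239 = 828.06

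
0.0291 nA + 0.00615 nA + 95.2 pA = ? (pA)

In pA:
  0.0291 nA = 0.0291 × 10³ pA = 29.1
  0.00615 nA = 0.00615 × 10³ pA = 6.15
  95.2 pA → 95.2
Sum: 29.1 + 6.15 + 95.2 = 130.45

130.45 pA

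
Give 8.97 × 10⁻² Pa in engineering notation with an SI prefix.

= 89.7 × 10⁻³ Pa; 10⁻³ is milli.

89.7 mPa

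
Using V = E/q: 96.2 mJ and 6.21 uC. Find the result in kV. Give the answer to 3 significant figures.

(96.2 × 10^-3) / (6.21 × 10^-6) = 15.491 × 10^3 V

15.5 kV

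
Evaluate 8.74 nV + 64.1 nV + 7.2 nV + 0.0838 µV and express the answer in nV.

In nV:
  8.74 nV → 8.74
  64.1 nV → 64.1
  7.2 nV → 7.2
  0.0838 µV = 0.0838 × 10³ nV = 83.8
Sum: 8.74 + 64.1 + 7.2 + 83.8 = 163.84

163.84 nV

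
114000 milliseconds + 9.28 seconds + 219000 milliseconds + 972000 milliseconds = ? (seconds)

1314.28 seconds

In seconds:
  114000 milliseconds = 114000 × 10^-3 seconds = 114
  9.28 seconds → 9.28
  219000 milliseconds = 219000 × 10^-3 seconds = 219
  972000 milliseconds = 972000 × 10^-3 seconds = 972
Sum: 114 + 9.28 + 219 + 972 = 1314.28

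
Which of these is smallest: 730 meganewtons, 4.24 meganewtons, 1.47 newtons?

1.47 newtons

730 meganewtons = 730000000 newtons
4.24 meganewtons = 4240000 newtons
1.47 newtons = 1.47 newtons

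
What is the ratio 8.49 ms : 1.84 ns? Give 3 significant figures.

(8.49e-3) / (1.84e-9) = 4.614e6

4610000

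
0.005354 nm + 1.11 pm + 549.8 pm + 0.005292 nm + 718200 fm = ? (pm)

In pm:
  0.005354 nm = 0.005354e3 pm = 5.354
  1.11 pm → 1.11
  549.8 pm → 549.8
  0.005292 nm = 0.005292e3 pm = 5.292
  718200 fm = 718200e-3 pm = 718.2
Sum: 5.354 + 1.11 + 549.8 + 5.292 + 718.2 = 1279.756

1279.756 pm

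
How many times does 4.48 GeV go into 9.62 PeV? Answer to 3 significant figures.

2150000

(9.62e15) / (4.48e9) = 2.147e6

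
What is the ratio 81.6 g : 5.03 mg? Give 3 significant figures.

16200

(81.6) / (5.03e-3) = 16.22e3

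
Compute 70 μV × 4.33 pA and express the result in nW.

70 × 10^-6 × 4.33 × 10^-12 = 303.1 × 10^-18 W

0.0000003031 nW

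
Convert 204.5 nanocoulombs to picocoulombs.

nano = 10⁻⁹, pico = 10⁻¹²; factor is 10³.
204.5 × 10³ = 204500

204500 picocoulombs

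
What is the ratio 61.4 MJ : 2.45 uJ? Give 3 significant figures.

25100000000000

(61.4 × 10^6) / (2.45 × 10^-6) = 25.06 × 10^12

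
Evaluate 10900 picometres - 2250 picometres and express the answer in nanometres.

In nanometres:
  10900 picometres = 10900 × 10^-3 nanometres = 10.9
  2250 picometres = 2250 × 10^-3 nanometres = 2.25
Difference: 10.9 - 2.25 = 8.65

8.65 nanometres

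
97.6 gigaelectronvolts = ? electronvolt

giga = 10⁹, (no prefix) = 10⁰; factor is 10⁹.
97.6 × 10⁹ = 97600000000

97600000000 electronvolts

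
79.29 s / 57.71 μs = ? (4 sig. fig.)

(79.29) / (57.71 × 10^-6) = 1.3739 × 10^6

1374000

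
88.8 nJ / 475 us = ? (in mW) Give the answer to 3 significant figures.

0.187 mW

(88.8 × 10⁻⁹) / (475 × 10⁻⁶) = 0.18695 × 10⁻³ W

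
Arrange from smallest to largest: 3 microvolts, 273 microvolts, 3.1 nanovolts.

3.1 nanovolts < 3 microvolts < 273 microvolts

3 microvolts = 0.000003 volts
273 microvolts = 0.000273 volts
3.1 nanovolts = 0.0000000031 volts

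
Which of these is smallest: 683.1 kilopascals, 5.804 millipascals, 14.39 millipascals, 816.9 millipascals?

5.804 millipascals

683.1 kilopascals = 683100 pascals
5.804 millipascals = 0.005804 pascals
14.39 millipascals = 0.01439 pascals
816.9 millipascals = 0.8169 pascals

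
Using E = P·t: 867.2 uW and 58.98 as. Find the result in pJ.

0.000000051147456 pJ

867.2 × 10⁻⁶ × 58.98 × 10⁻¹⁸ = 51147.456 × 10⁻²⁴ J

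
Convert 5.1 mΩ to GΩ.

0.0000000000051 GΩ

milli = 10^-3, giga = 10^9; factor is 10^-12.
5.1 × 10^-12 = 0.0000000000051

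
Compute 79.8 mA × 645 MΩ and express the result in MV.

79.8 × 10^-3 × 645 × 10^6 = 51471 × 10^3 V

51.471 MV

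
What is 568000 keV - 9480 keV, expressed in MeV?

558.52 MeV

In MeV:
  568000 keV = 568000 × 10⁻³ MeV = 568
  9480 keV = 9480 × 10⁻³ MeV = 9.48
Difference: 568 - 9.48 = 558.52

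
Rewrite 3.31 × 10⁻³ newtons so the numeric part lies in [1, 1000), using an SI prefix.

= 3.31 × 10⁻³ newtons; 10⁻³ is milli.

3.31 millinewtons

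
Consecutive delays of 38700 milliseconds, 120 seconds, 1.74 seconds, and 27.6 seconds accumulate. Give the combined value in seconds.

In seconds:
  38700 milliseconds = 38700 × 10^-3 seconds = 38.7
  120 seconds → 120
  1.74 seconds → 1.74
  27.6 seconds → 27.6
Sum: 38.7 + 120 + 1.74 + 27.6 = 188.04

188.04 seconds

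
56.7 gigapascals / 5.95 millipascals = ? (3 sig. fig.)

9530000000000

(56.7e9) / (5.95e-3) = 9.529e12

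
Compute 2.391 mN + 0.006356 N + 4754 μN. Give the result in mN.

13.501 mN

In mN:
  2.391 mN → 2.391
  0.006356 N = 0.006356 × 10³ mN = 6.356
  4754 μN = 4754 × 10⁻³ mN = 4.754
Sum: 2.391 + 6.356 + 4.754 = 13.501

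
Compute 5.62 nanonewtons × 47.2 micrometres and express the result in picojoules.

5.62e-9 × 47.2e-6 = 265.264e-15 J

0.265264 picojoules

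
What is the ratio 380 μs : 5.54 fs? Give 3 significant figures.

68600000000

(380 × 10^-6) / (5.54 × 10^-15) = 68.59 × 10^9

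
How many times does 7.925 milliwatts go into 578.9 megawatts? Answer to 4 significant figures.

(578.9 × 10⁶) / (7.925 × 10⁻³) = 73.047 × 10⁹

73050000000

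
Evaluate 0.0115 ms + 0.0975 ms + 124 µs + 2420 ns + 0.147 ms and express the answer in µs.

382.42 µs

In µs:
  0.0115 ms = 0.0115e3 µs = 11.5
  0.0975 ms = 0.0975e3 µs = 97.5
  124 µs → 124
  2420 ns = 2420e-3 µs = 2.42
  0.147 ms = 0.147e3 µs = 147
Sum: 11.5 + 97.5 + 124 + 2.42 + 147 = 382.42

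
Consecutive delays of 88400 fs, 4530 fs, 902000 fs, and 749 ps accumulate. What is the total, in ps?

1743.93 ps

In ps:
  88400 fs = 88400 × 10^-3 ps = 88.4
  4530 fs = 4530 × 10^-3 ps = 4.53
  902000 fs = 902000 × 10^-3 ps = 902
  749 ps → 749
Sum: 88.4 + 4.53 + 902 + 749 = 1743.93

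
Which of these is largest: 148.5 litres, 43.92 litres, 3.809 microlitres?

148.5 litres

148.5 litres = 148.5 litres
43.92 litres = 43.92 litres
3.809 microlitres = 0.000003809 litres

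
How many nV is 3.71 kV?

3710000000000 nV

kilo = 1e3, nano = 1e-9; factor is 1e12.
3.71 × 1e12 = 3710000000000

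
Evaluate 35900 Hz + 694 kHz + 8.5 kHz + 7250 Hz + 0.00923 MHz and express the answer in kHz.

754.88 kHz

In kHz:
  35900 Hz = 35900 × 10^-3 kHz = 35.9
  694 kHz → 694
  8.5 kHz → 8.5
  7250 Hz = 7250 × 10^-3 kHz = 7.25
  0.00923 MHz = 0.00923 × 10^3 kHz = 9.23
Sum: 35.9 + 694 + 8.5 + 7.25 + 9.23 = 754.88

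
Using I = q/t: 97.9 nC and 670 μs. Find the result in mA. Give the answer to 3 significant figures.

0.146 mA

(97.9 × 10⁻⁹) / (670 × 10⁻⁶) = 0.14612 × 10⁻³ A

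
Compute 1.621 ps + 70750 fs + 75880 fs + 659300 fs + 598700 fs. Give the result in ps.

1406.251 ps

In ps:
  1.621 ps → 1.621
  70750 fs = 70750e-3 ps = 70.75
  75880 fs = 75880e-3 ps = 75.88
  659300 fs = 659300e-3 ps = 659.3
  598700 fs = 598700e-3 ps = 598.7
Sum: 1.621 + 70.75 + 75.88 + 659.3 + 598.7 = 1406.251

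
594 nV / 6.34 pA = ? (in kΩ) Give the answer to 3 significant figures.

(594e-9) / (6.34e-12) = 93.691e3 Ω

93.7 kΩ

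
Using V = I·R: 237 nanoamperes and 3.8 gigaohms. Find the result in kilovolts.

0.9006 kilovolts

237 × 10⁻⁹ × 3.8 × 10⁹ = 900.6 V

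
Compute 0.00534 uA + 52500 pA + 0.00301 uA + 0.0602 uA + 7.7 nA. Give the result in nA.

128.75 nA

In nA:
  0.00534 uA = 0.00534 × 10³ nA = 5.34
  52500 pA = 52500 × 10⁻³ nA = 52.5
  0.00301 uA = 0.00301 × 10³ nA = 3.01
  0.0602 uA = 0.0602 × 10³ nA = 60.2
  7.7 nA → 7.7
Sum: 5.34 + 52.5 + 3.01 + 60.2 + 7.7 = 128.75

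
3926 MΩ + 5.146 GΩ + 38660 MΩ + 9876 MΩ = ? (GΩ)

57.608 GΩ

In GΩ:
  3926 MΩ = 3926e-3 GΩ = 3.926
  5.146 GΩ → 5.146
  38660 MΩ = 38660e-3 GΩ = 38.66
  9876 MΩ = 9876e-3 GΩ = 9.876
Sum: 3.926 + 5.146 + 38.66 + 9.876 = 57.608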